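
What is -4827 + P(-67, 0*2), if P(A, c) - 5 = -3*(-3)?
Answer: -4813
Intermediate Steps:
P(A, c) = 14 (P(A, c) = 5 - 3*(-3) = 5 + 9 = 14)
-4827 + P(-67, 0*2) = -4827 + 14 = -4813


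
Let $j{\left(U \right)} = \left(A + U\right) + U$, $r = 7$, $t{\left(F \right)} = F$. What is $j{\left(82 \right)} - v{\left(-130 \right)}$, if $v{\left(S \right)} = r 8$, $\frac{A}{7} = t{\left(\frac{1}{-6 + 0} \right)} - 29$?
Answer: $- \frac{577}{6} \approx -96.167$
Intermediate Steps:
$A = - \frac{1225}{6}$ ($A = 7 \left(\frac{1}{-6 + 0} - 29\right) = 7 \left(\frac{1}{-6} - 29\right) = 7 \left(- \frac{1}{6} - 29\right) = 7 \left(- \frac{175}{6}\right) = - \frac{1225}{6} \approx -204.17$)
$v{\left(S \right)} = 56$ ($v{\left(S \right)} = 7 \cdot 8 = 56$)
$j{\left(U \right)} = - \frac{1225}{6} + 2 U$ ($j{\left(U \right)} = \left(- \frac{1225}{6} + U\right) + U = - \frac{1225}{6} + 2 U$)
$j{\left(82 \right)} - v{\left(-130 \right)} = \left(- \frac{1225}{6} + 2 \cdot 82\right) - 56 = \left(- \frac{1225}{6} + 164\right) - 56 = - \frac{241}{6} - 56 = - \frac{577}{6}$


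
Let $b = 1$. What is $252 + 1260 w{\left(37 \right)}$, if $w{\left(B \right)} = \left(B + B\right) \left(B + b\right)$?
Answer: $3543372$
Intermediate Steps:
$w{\left(B \right)} = 2 B \left(1 + B\right)$ ($w{\left(B \right)} = \left(B + B\right) \left(B + 1\right) = 2 B \left(1 + B\right)$)
$252 + 1260 w{\left(37 \right)} = 252 + 1260 \cdot 2 \cdot 37 \left(1 + 37\right) = 252 + 1260 \cdot 2 \cdot 37 \cdot 38 = 252 + 1260 \cdot 2812 = 252 + 3543120 = 3543372$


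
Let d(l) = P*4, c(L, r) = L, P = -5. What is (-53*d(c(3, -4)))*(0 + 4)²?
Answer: 16960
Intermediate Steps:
d(l) = -20 (d(l) = -5*4 = -20)
(-53*d(c(3, -4)))*(0 + 4)² = (-53*(-20))*(0 + 4)² = 1060*4² = 1060*16 = 16960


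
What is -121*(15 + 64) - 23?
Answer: -9582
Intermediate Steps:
-121*(15 + 64) - 23 = -121*79 - 23 = -9559 - 23 = -9582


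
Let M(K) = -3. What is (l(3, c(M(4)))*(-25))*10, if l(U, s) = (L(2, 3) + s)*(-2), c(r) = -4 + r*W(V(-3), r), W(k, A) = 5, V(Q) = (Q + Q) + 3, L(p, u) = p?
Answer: -8500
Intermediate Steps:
V(Q) = 3 + 2*Q (V(Q) = 2*Q + 3 = 3 + 2*Q)
c(r) = -4 + 5*r (c(r) = -4 + r*5 = -4 + 5*r)
l(U, s) = -4 - 2*s (l(U, s) = (2 + s)*(-2) = -4 - 2*s)
(l(3, c(M(4)))*(-25))*10 = ((-4 - 2*(-4 + 5*(-3)))*(-25))*10 = ((-4 - 2*(-4 - 15))*(-25))*10 = ((-4 - 2*(-19))*(-25))*10 = ((-4 + 38)*(-25))*10 = (34*(-25))*10 = -850*10 = -8500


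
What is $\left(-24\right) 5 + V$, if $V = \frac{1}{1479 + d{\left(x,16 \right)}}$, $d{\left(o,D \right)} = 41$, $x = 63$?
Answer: $- \frac{182399}{1520} \approx -120.0$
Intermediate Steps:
$V = \frac{1}{1520}$ ($V = \frac{1}{1479 + 41} = \frac{1}{1520} \approx 0.00065789$)
$\left(-24\right) 5 + V = \left(-24\right) 5 + \frac{1}{1520} = -120 + \frac{1}{1520} = - \frac{182399}{1520}$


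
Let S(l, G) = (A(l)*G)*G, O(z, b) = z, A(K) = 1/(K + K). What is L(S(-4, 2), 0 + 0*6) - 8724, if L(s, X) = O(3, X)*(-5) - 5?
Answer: -8744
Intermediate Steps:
A(K) = 1/(2*K)
S(l, G) = G²/(2*l) (S(l, G) = ((1/(2*l))*G)*G = (G/(2*l))*G = G²/(2*l))
L(s, X) = -20 (L(s, X) = 3*(-5) - 5 = -15 - 5 = -20)
L(S(-4, 2), 0 + 0*6) - 8724 = -20 - 8724 = -8744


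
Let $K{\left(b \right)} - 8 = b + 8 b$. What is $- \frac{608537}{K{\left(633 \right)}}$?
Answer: $- \frac{608537}{5705} \approx -106.67$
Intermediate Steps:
$K{\left(b \right)} = 8 + 9 b$ ($K{\left(b \right)} = 8 + \left(b + 8 b\right) = 8 + 9 b$)
$- \frac{608537}{K{\left(633 \right)}} = - \frac{608537}{8 + 9 \cdot 633} = - \frac{608537}{8 + 5697} = - \frac{608537}{5705}$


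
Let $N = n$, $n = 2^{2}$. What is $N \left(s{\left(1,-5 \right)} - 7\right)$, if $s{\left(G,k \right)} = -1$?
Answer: $-32$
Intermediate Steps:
$n = 4$
$N = 4$
$N \left(s{\left(1,-5 \right)} - 7\right) = 4 \left(-1 - 7\right) = 4 \left(-8\right) = -32$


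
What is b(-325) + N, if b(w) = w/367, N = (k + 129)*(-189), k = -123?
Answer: -416503/367 ≈ -1134.9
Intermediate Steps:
N = -1134 (N = (-123 + 129)*(-189) = 6*(-189) = -1134)
b(w) = w/367 (b(w) = w*(1/367) = w/367)
b(-325) + N = (1/367)*(-325) - 1134 = -325/367 - 1134 = -416503/367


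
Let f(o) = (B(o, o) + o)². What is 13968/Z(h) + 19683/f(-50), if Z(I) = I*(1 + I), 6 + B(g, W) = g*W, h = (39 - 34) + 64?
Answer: 13921305423/4808374480 ≈ 2.8952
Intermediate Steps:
h = 69 (h = 5 + 64 = 69)
B(g, W) = -6 + W*g (B(g, W) = -6 + g*W = -6 + W*g)
f(o) = (-6 + o + o²)² (f(o) = ((-6 + o*o) + o)² = ((-6 + o²) + o)² = (-6 + o + o²)²)
13968/Z(h) + 19683/f(-50) = 13968/((69*(1 + 69))) + 19683/((-6 - 50 + (-50)²)²) = 13968/((69*70)) + 19683/((-6 - 50 + 2500)²) = 13968/4830 + 19683/(2444²) = 13968*(1/4830) + 19683/5973136 = 2328/805 + 19683*(1/5973136) = 2328/805 + 19683/5973136 = 13921305423/4808374480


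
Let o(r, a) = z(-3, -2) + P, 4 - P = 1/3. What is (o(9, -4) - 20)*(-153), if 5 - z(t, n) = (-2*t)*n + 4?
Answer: 510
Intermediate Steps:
z(t, n) = 1 + 2*n*t (z(t, n) = 5 - ((-2*t)*n + 4) = 5 - (-2*n*t + 4) = 5 - (4 - 2*n*t) = 5 + (-4 + 2*n*t) = 1 + 2*n*t)
P = 11/3 (P = 4 - 1/3 = 4 - 1*⅓ = 4 - ⅓ = 11/3 ≈ 3.6667)
o(r, a) = 50/3 (o(r, a) = (1 + 2*(-2)*(-3)) + 11/3 = (1 + 12) + 11/3 = 13 + 11/3 = 50/3)
(o(9, -4) - 20)*(-153) = (50/3 - 20)*(-153) = -10/3*(-153) = 510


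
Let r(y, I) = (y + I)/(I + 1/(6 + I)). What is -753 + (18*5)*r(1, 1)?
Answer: -1191/2 ≈ -595.50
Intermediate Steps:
r(y, I) = (I + y)/(I + 1/(6 + I))
-753 + (18*5)*r(1, 1) = -753 + (18*5)*((1² + 6*1 + 6*1 + 1*1)/(1 + 1² + 6*1)) = -753 + 90*((1 + 6 + 6 + 1)/(1 + 1 + 6)) = -753 + 90*(14/8) = -753 + 90*((⅛)*14) = -753 + 90*(7/4) = -753 + 315/2 = -1191/2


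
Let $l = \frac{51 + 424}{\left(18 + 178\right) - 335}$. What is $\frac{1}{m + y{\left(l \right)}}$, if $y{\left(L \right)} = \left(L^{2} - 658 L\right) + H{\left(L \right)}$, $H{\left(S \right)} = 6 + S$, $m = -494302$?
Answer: $- \frac{19321}{9506688966} \approx -2.0324 \cdot 10^{-6}$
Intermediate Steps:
$l = - \frac{475}{139}$ ($l = \frac{475}{196 - 335} = \frac{475}{-139} = 475 \left(- \frac{1}{139}\right) = - \frac{475}{139} \approx -3.4173$)
$y{\left(L \right)} = 6 + L^{2} - 657 L$ ($y{\left(L \right)} = \left(L^{2} - 658 L\right) + \left(6 + L\right) = 6 + L^{2} - 657 L$)
$\frac{1}{m + y{\left(l \right)}} = \frac{1}{-494302 + \left(6 + \left(- \frac{475}{139}\right)^{2} - - \frac{312075}{139}\right)} = \frac{1}{-494302 + \left(6 + \frac{225625}{19321} + \frac{312075}{139}\right)} = \frac{1}{-494302 + \frac{43719976}{19321}} = \frac{1}{- \frac{9506688966}{19321}} = - \frac{19321}{9506688966}$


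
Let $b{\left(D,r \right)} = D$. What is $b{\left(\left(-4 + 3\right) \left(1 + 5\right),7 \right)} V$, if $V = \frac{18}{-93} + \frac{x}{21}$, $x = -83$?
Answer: $\frac{5398}{217} \approx 24.876$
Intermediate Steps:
$V = - \frac{2699}{651}$ ($V = \frac{18}{-93} - \frac{83}{21} = 18 \left(- \frac{1}{93}\right) - \frac{83}{21} = - \frac{6}{31} - \frac{83}{21} = - \frac{2699}{651} \approx -4.1459$)
$b{\left(\left(-4 + 3\right) \left(1 + 5\right),7 \right)} V = \left(-4 + 3\right) \left(1 + 5\right) \left(- \frac{2699}{651}\right) = \left(-1\right) 6 \left(- \frac{2699}{651}\right) = \left(-6\right) \left(- \frac{2699}{651}\right) = \frac{5398}{217}$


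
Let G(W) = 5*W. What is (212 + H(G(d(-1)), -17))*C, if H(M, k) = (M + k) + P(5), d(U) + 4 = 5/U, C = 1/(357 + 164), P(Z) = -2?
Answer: 148/521 ≈ 0.28407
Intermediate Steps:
C = 1/521 ≈ 0.0019194
d(U) = -4 + 5/U
H(M, k) = -2 + M + k (H(M, k) = (M + k) - 2 = -2 + M + k)
(212 + H(G(d(-1)), -17))*C = (212 + (-2 + 5*(-4 + 5/(-1)) - 17))*(1/521) = (212 + (-2 + 5*(-4 + 5*(-1)) - 17))*(1/521) = (212 + (-2 + 5*(-4 - 5) - 17))*(1/521) = (212 + (-2 + 5*(-9) - 17))*(1/521) = (212 + (-2 - 45 - 17))*(1/521) = (212 - 64)*(1/521) = 148*(1/521) = 148/521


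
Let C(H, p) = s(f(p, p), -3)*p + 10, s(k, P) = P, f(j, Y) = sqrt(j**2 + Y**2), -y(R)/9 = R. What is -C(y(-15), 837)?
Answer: 2501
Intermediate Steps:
y(R) = -9*R
f(j, Y) = sqrt(Y**2 + j**2)
C(H, p) = 10 - 3*p (C(H, p) = -3*p + 10 = 10 - 3*p)
-C(y(-15), 837) = -(10 - 3*837) = -(10 - 2511) = -1*(-2501) = 2501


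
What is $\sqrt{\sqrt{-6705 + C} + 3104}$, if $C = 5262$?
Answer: $\sqrt{3104 + i \sqrt{1443}} \approx 55.715 + 0.3409 i$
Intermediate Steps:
$\sqrt{\sqrt{-6705 + C} + 3104} = \sqrt{\sqrt{-6705 + 5262} + 3104} = \sqrt{\sqrt{-1443} + 3104} = \sqrt{i \sqrt{1443} + 3104} = \sqrt{3104 + i \sqrt{1443}}$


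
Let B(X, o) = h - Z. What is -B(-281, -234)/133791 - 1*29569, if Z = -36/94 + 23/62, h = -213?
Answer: -11527975933559/389866974 ≈ -29569.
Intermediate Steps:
Z = -35/2914 (Z = -36*1/94 + 23*(1/62) = -18/47 + 23/62 = -35/2914 ≈ -0.012011)
B(X, o) = -620647/2914 (B(X, o) = -213 - 1*(-35/2914) = -213 + 35/2914 = -620647/2914)
-B(-281, -234)/133791 - 1*29569 = -(-620647)/(2914*133791) - 1*29569 = -(-620647)/(2914*133791) - 29569 = -1*(-620647/389866974) - 29569 = 620647/389866974 - 29569 = -11527975933559/389866974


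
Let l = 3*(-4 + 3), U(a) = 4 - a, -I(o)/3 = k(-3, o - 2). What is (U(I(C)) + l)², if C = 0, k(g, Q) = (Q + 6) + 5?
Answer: 784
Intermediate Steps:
k(g, Q) = 11 + Q (k(g, Q) = (6 + Q) + 5 = 11 + Q)
I(o) = -27 - 3*o (I(o) = -3*(11 + (o - 2)) = -3*(11 + (-2 + o)) = -3*(9 + o) = -27 - 3*o)
l = -3 (l = 3*(-1) = -3)
(U(I(C)) + l)² = ((4 - (-27 - 3*0)) - 3)² = ((4 - (-27 + 0)) - 3)² = ((4 - 1*(-27)) - 3)² = ((4 + 27) - 3)² = (31 - 3)² = 28² = 784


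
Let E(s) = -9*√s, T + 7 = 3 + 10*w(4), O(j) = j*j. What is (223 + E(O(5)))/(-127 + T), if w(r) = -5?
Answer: -178/181 ≈ -0.98343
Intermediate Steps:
O(j) = j²
T = -54 (T = -7 + (3 + 10*(-5)) = -7 + (3 - 50) = -7 - 47 = -54)
(223 + E(O(5)))/(-127 + T) = (223 - 9*√(5²))/(-127 - 54) = (223 - 9*√25)/(-181) = (223 - 9*5)*(-1/181) = (223 - 45)*(-1/181) = 178*(-1/181) = -178/181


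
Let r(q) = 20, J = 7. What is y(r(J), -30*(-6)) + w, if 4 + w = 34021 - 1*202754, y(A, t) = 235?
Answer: -168502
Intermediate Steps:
w = -168737 (w = -4 + (34021 - 1*202754) = -4 + (34021 - 202754) = -4 - 168733 = -168737)
y(r(J), -30*(-6)) + w = 235 - 168737 = -168502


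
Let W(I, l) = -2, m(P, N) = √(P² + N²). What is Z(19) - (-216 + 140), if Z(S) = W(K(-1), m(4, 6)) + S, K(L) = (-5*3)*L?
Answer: 93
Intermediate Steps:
K(L) = -15*L
m(P, N) = √(N² + P²)
Z(S) = -2 + S
Z(19) - (-216 + 140) = (-2 + 19) - (-216 + 140) = 17 - 1*(-76) = 17 + 76 = 93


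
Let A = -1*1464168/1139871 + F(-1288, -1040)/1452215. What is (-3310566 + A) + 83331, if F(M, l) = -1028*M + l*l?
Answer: -1780721117932620017/551779254755 ≈ -3.2272e+6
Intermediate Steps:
F(M, l) = l**2 - 1028*M (F(M, l) = -1028*M + l**2 = l**2 - 1028*M)
A = 205286632408/551779254755 (A = -1*1464168/1139871 + ((-1040)**2 - 1028*(-1288))/1452215 = -1464168*1/1139871 + (1081600 + 1324064)*(1/1452215) = -488056/379957 + 2405664*(1/1452215) = -488056/379957 + 2405664/1452215 = 205286632408/551779254755 ≈ 0.37205)
(-3310566 + A) + 83331 = (-3310566 + 205286632408/551779254755) + 83331 = -1826701435010608922/551779254755 + 83331 = -1780721117932620017/551779254755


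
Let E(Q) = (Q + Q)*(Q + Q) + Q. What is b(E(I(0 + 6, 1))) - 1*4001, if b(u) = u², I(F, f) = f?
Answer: -3976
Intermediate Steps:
E(Q) = Q + 4*Q² (E(Q) = (2*Q)*(2*Q) + Q = 4*Q² + Q = Q + 4*Q²)
b(E(I(0 + 6, 1))) - 1*4001 = (1*(1 + 4*1))² - 1*4001 = (1*(1 + 4))² - 4001 = (1*5)² - 4001 = 5² - 4001 = 25 - 4001 = -3976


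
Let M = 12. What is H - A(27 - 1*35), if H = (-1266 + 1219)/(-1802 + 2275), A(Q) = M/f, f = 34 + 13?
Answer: -7885/22231 ≈ -0.35468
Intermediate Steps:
f = 47
A(Q) = 12/47
H = -47/473 ≈ -0.099366
H - A(27 - 1*35) = -47/473 - 1*12/47 = -47/473 - 12/47 = -7885/22231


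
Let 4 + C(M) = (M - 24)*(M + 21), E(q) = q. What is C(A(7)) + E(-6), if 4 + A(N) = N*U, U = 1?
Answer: -514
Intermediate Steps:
A(N) = -4 + N (A(N) = -4 + N*1 = -4 + N)
C(M) = -4 + (-24 + M)*(21 + M) (C(M) = -4 + (M - 24)*(M + 21) = -4 + (-24 + M)*(21 + M))
C(A(7)) + E(-6) = (-508 + (-4 + 7)**2 - 3*(-4 + 7)) - 6 = (-508 + 3**2 - 3*3) - 6 = (-508 + 9 - 9) - 6 = -508 - 6 = -514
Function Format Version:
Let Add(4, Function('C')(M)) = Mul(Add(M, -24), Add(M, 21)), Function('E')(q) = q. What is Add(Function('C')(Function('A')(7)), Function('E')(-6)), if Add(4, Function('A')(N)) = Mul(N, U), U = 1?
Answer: -514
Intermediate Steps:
Function('A')(N) = Add(-4, N) (Function('A')(N) = Add(-4, Mul(N, 1)) = Add(-4, N))
Function('C')(M) = Add(-4, Mul(Add(-24, M), Add(21, M))) (Function('C')(M) = Add(-4, Mul(Add(M, -24), Add(M, 21))) = Add(-4, Mul(Add(-24, M), Add(21, M))))
Add(Function('C')(Function('A')(7)), Function('E')(-6)) = Add(Add(-508, Pow(Add(-4, 7), 2), Mul(-3, Add(-4, 7))), -6) = Add(Add(-508, Pow(3, 2), Mul(-3, 3)), -6) = Add(Add(-508, 9, -9), -6) = Add(-508, -6) = -514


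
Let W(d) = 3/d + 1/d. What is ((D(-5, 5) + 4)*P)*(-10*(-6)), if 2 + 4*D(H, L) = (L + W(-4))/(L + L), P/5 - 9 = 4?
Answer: 14040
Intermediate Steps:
P = 65 (P = 45 + 5*4 = 45 + 20 = 65)
W(d) = 4/d (W(d) = 3/d + 1/d = 4/d)
D(H, L) = -½ + (-1 + L)/(8*L) (D(H, L) = -½ + ((L + 4/(-4))/(L + L))/4 = -½ + ((L + 4*(-¼))/((2*L)))/4 = -½ + ((L - 1)*(1/(2*L)))/4 = -½ + ((-1 + L)*(1/(2*L)))/4 = -½ + ((-1 + L)/(2*L))/4 = -½ + (-1 + L)/(8*L))
((D(-5, 5) + 4)*P)*(-10*(-6)) = (((⅛)*(-1 - 3*5)/5 + 4)*65)*(-10*(-6)) = (((⅛)*(⅕)*(-1 - 15) + 4)*65)*60 = (((⅛)*(⅕)*(-16) + 4)*65)*60 = ((-⅖ + 4)*65)*60 = ((18/5)*65)*60 = 234*60 = 14040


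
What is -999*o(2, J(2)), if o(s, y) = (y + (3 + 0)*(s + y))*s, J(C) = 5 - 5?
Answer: -11988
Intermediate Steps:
J(C) = 0
o(s, y) = s*(3*s + 4*y) (o(s, y) = (y + 3*(s + y))*s = (y + (3*s + 3*y))*s = (3*s + 4*y)*s = s*(3*s + 4*y))
-999*o(2, J(2)) = -1998*(3*2 + 4*0) = -1998*(6 + 0) = -1998*6 = -999*12 = -11988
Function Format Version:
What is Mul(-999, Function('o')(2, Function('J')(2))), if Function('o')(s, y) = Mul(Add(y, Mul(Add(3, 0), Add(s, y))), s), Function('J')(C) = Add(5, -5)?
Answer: -11988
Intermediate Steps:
Function('J')(C) = 0
Function('o')(s, y) = Mul(s, Add(Mul(3, s), Mul(4, y))) (Function('o')(s, y) = Mul(Add(y, Mul(3, Add(s, y))), s) = Mul(Add(y, Add(Mul(3, s), Mul(3, y))), s) = Mul(Add(Mul(3, s), Mul(4, y)), s) = Mul(s, Add(Mul(3, s), Mul(4, y))))
Mul(-999, Function('o')(2, Function('J')(2))) = Mul(-999, Mul(2, Add(Mul(3, 2), Mul(4, 0)))) = Mul(-999, Mul(2, Add(6, 0))) = Mul(-999, Mul(2, 6)) = Mul(-999, 12) = -11988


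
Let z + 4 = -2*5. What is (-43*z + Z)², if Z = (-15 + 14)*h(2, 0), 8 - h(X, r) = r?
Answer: 352836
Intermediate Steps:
h(X, r) = 8 - r
z = -14 (z = -4 - 2*5 = -4 - 10 = -14)
Z = -8 (Z = (-15 + 14)*(8 - 1*0) = -(8 + 0) = -1*8 = -8)
(-43*z + Z)² = (-43*(-14) - 8)² = (602 - 8)² = 594² = 352836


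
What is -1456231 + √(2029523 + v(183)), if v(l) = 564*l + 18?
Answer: -1456231 + √2132753 ≈ -1.4548e+6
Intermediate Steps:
v(l) = 18 + 564*l
-1456231 + √(2029523 + v(183)) = -1456231 + √(2029523 + (18 + 564*183)) = -1456231 + √(2029523 + (18 + 103212)) = -1456231 + √(2029523 + 103230) = -1456231 + √2132753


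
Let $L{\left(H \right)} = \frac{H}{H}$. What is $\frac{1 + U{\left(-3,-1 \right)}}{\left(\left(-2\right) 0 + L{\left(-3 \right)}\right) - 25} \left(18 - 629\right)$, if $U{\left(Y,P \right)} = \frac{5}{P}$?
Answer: $- \frac{611}{6} \approx -101.83$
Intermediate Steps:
$L{\left(H \right)} = 1$
$\frac{1 + U{\left(-3,-1 \right)}}{\left(\left(-2\right) 0 + L{\left(-3 \right)}\right) - 25} \left(18 - 629\right) = \frac{1 + \frac{5}{-1}}{\left(\left(-2\right) 0 + 1\right) - 25} \left(18 - 629\right) = \frac{1 + 5 \left(-1\right)}{\left(0 + 1\right) - 25} \left(-611\right) = \frac{1 - 5}{1 - 25} \left(-611\right) = - \frac{4}{-24} \left(-611\right) = \left(-4\right) \left(- \frac{1}{24}\right) \left(-611\right) = \frac{1}{6} \left(-611\right) = - \frac{611}{6}$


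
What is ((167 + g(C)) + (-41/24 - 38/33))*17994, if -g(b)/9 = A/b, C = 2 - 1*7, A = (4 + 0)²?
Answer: 763788319/220 ≈ 3.4718e+6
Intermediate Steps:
A = 16 (A = 4² = 16)
C = -5 (C = 2 - 7 = -5)
g(b) = -144/b
((167 + g(C)) + (-41/24 - 38/33))*17994 = ((167 - 144/(-5)) + (-41/24 - 38/33))*17994 = ((167 - 144*(-⅕)) + (-41*1/24 - 38*1/33))*17994 = ((167 + 144/5) + (-41/24 - 38/33))*17994 = (979/5 - 755/264)*17994 = (254681/1320)*17994 = 763788319/220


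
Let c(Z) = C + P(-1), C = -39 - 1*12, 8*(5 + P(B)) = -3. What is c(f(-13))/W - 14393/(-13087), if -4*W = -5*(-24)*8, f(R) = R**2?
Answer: 33536797/25127040 ≈ 1.3347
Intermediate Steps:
P(B) = -43/8 (P(B) = -5 + (1/8)*(-3) = -5 - 3/8 = -43/8)
C = -51 (C = -39 - 12 = -51)
W = -240 (W = -(-5*(-24))*8/4 = -30*8 = -1/4*960 = -240)
c(Z) = -451/8 (c(Z) = -51 - 43/8 = -451/8)
c(f(-13))/W - 14393/(-13087) = -451/8/(-240) - 14393/(-13087) = -451/8*(-1/240) - 14393*(-1/13087) = 451/1920 + 14393/13087 = 33536797/25127040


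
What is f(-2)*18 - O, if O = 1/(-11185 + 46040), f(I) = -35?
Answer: -21958651/34855 ≈ -630.00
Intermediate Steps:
O = 1/34855 ≈ 2.8690e-5
f(-2)*18 - O = -35*18 - 1*1/34855 = -630 - 1/34855 = -21958651/34855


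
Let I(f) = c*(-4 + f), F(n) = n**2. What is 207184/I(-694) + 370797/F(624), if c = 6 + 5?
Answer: -12970916303/498271488 ≈ -26.032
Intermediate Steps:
c = 11
I(f) = -44 + 11*f (I(f) = 11*(-4 + f) = -44 + 11*f)
207184/I(-694) + 370797/F(624) = 207184/(-44 + 11*(-694)) + 370797/(624**2) = 207184/(-44 - 7634) + 370797/389376 = 207184/(-7678) + 370797*(1/389376) = 207184*(-1/7678) + 123599/129792 = -103592/3839 + 123599/129792 = -12970916303/498271488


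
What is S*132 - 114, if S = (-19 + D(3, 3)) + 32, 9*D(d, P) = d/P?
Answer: 4850/3 ≈ 1616.7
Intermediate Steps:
D(d, P) = d/(9*P) (D(d, P) = (d/P)/9 = d/(9*P))
S = 118/9 (S = (-19 + (⅑)*3/3) + 32 = (-19 + (⅑)*3*(⅓)) + 32 = (-19 + ⅑) + 32 = -170/9 + 32 = 118/9 ≈ 13.111)
S*132 - 114 = (118/9)*132 - 114 = 5192/3 - 114 = 4850/3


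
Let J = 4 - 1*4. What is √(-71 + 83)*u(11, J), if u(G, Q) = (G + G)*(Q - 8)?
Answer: -352*√3 ≈ -609.68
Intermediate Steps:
J = 0 (J = 4 - 4 = 0)
u(G, Q) = 2*G*(-8 + Q) (u(G, Q) = (2*G)*(-8 + Q) = 2*G*(-8 + Q))
√(-71 + 83)*u(11, J) = √(-71 + 83)*(2*11*(-8 + 0)) = √12*(2*11*(-8)) = (2*√3)*(-176) = -352*√3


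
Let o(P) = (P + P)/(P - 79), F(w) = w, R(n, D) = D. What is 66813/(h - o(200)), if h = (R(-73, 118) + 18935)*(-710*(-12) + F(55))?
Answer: 8084373/19768916075 ≈ 0.00040894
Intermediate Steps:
o(P) = 2*P/(-79 + P) (o(P) = (2*P)/(-79 + P) = 2*P/(-79 + P))
h = 163379475 (h = (118 + 18935)*(-710*(-12) + 55) = 19053*(8520 + 55) = 19053*8575 = 163379475)
66813/(h - o(200)) = 66813/(163379475 - 2*200/(-79 + 200)) = 66813/(163379475 - 2*200/121) = 66813/(163379475 - 1*400/121) = 66813/(163379475 - 400/121) = 66813/(19768916075/121) = 66813*(121/19768916075) = 8084373/19768916075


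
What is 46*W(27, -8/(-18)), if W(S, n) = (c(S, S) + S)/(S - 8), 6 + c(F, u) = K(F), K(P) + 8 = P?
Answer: 1840/19 ≈ 96.842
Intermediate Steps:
K(P) = -8 + P
c(F, u) = -14 + F (c(F, u) = -6 + (-8 + F) = -14 + F)
W(S, n) = (-14 + 2*S)/(-8 + S) (W(S, n) = ((-14 + S) + S)/(S - 8) = (-14 + 2*S)/(-8 + S))
46*W(27, -8/(-18)) = 46*(2*(-7 + 27)/(-8 + 27)) = 46*(2*20/19) = 46*(2*(1/19)*20) = 46*(40/19) = 1840/19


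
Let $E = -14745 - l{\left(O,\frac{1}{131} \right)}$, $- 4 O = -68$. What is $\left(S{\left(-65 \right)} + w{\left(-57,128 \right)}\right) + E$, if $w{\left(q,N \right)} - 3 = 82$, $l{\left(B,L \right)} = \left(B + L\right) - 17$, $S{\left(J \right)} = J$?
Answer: $- \frac{1928976}{131} \approx -14725.0$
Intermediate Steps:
$O = 17$ ($O = \left(- \frac{1}{4}\right) \left(-68\right) = 17$)
$l{\left(B,L \right)} = -17 + B + L$
$w{\left(q,N \right)} = 85$ ($w{\left(q,N \right)} = 3 + 82 = 85$)
$E = - \frac{1931596}{131}$ ($E = -14745 - \left(-17 + 17 + \frac{1}{131}\right) = -14745 - \frac{1}{131} = - \frac{1931596}{131} \approx -14745.0$)
$\left(S{\left(-65 \right)} + w{\left(-57,128 \right)}\right) + E = \left(-65 + 85\right) - \frac{1931596}{131} = 20 - \frac{1931596}{131} = - \frac{1928976}{131}$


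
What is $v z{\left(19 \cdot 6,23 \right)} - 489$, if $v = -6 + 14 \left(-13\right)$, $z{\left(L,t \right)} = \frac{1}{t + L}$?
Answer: $- \frac{67181}{137} \approx -490.37$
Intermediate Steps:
$z{\left(L,t \right)} = \frac{1}{L + t}$
$v = -188$ ($v = -6 - 182 = -188$)
$v z{\left(19 \cdot 6,23 \right)} - 489 = - \frac{188}{19 \cdot 6 + 23} - 489 = - \frac{188}{114 + 23} - 489 = - \frac{188}{137} - 489 = - \frac{67181}{137}$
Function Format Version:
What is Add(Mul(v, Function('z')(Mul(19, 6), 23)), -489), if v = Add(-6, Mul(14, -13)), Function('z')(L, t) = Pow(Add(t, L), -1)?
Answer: Rational(-67181, 137) ≈ -490.37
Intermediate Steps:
Function('z')(L, t) = Pow(Add(L, t), -1)
v = -188 (v = Add(-6, -182) = -188)
Add(Mul(v, Function('z')(Mul(19, 6), 23)), -489) = Add(Mul(-188, Pow(Add(Mul(19, 6), 23), -1)), -489) = Add(Mul(-188, Pow(Add(114, 23), -1)), -489) = Add(Mul(-188, Pow(137, -1)), -489) = Add(Mul(-188, Rational(1, 137)), -489) = Add(Rational(-188, 137), -489) = Rational(-67181, 137)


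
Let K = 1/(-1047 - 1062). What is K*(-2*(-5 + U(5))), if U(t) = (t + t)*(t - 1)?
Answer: 70/2109 ≈ 0.033191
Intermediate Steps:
U(t) = 2*t*(-1 + t) (U(t) = (2*t)*(-1 + t) = 2*t*(-1 + t))
K = -1/2109 (K = 1/(-2109) = -1/2109 ≈ -0.00047416)
K*(-2*(-5 + U(5))) = -(-2)*(-5 + 2*5*(-1 + 5))/2109 = -(-2)*(-5 + 2*5*4)/2109 = -(-2)*(-5 + 40)/2109 = -(-2)*35/2109 = -1/2109*(-70) = 70/2109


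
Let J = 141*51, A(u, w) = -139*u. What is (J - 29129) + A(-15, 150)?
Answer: -19853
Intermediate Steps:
J = 7191
(J - 29129) + A(-15, 150) = (7191 - 29129) - 139*(-15) = -21938 + 2085 = -19853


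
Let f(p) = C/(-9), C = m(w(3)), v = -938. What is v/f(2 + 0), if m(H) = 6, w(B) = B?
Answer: 1407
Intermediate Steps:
C = 6
f(p) = -2/3 (f(p) = 6/(-9) = 6*(-1/9) = -2/3)
v/f(2 + 0) = -938/(-2/3) = -938*(-3/2) = 1407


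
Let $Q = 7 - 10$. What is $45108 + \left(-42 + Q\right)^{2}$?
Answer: $47133$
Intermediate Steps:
$Q = -3$ ($Q = 7 - 10 = -3$)
$45108 + \left(-42 + Q\right)^{2} = 45108 + \left(-42 - 3\right)^{2} = 45108 + \left(-45\right)^{2} = 45108 + 2025 = 47133$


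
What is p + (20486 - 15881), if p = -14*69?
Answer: 3639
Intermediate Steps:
p = -966
p + (20486 - 15881) = -966 + (20486 - 15881) = -966 + 4605 = 3639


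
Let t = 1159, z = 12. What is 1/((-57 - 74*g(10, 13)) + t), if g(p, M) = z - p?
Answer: 1/954 ≈ 0.0010482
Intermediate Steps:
g(p, M) = 12 - p
1/((-57 - 74*g(10, 13)) + t) = 1/((-57 - 74*(12 - 1*10)) + 1159) = 1/((-57 - 74*(12 - 10)) + 1159) = 1/((-57 - 74*2) + 1159) = 1/((-57 - 148) + 1159) = 1/(-205 + 1159) = 1/954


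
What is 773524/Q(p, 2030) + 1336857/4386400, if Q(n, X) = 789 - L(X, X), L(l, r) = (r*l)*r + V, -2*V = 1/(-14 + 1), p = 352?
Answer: 290679625665952759/954046743834576800 ≈ 0.30468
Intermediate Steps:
V = 1/26 (V = -1/(2*(-14 + 1)) = -1/2/(-13) = -1/2*(-1/13) = 1/26 ≈ 0.038462)
L(l, r) = 1/26 + l*r**2 (L(l, r) = (r*l)*r + 1/26 = (l*r)*r + 1/26 = l*r**2 + 1/26 = 1/26 + l*r**2)
Q(n, X) = 20513/26 - X**3 (Q(n, X) = 789 - (1/26 + X*X**2) = 789 - (1/26 + X**3) = 789 + (-1/26 - X**3) = 20513/26 - X**3)
773524/Q(p, 2030) + 1336857/4386400 = 773524/(20513/26 - 1*2030**3) + 1336857/4386400 = 773524/(20513/26 - 1*8365427000) + 1336857*(1/4386400) = 773524/(20513/26 - 8365427000) + 1336857/4386400 = 773524/(-217501081487/26) + 1336857/4386400 = 773524*(-26/217501081487) + 1336857/4386400 = -20111624/217501081487 + 1336857/4386400 = 290679625665952759/954046743834576800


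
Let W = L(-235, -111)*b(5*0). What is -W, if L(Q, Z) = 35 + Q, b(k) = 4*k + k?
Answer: 0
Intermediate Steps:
b(k) = 5*k
W = 0 (W = (35 - 235)*(5*(5*0)) = -1000*0 = -200*0 = 0)
-W = -1*0 = 0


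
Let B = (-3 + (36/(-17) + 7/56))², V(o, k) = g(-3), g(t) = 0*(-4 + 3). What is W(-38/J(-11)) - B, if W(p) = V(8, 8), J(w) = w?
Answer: -461041/18496 ≈ -24.927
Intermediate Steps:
g(t) = 0 (g(t) = 0*(-1) = 0)
V(o, k) = 0
B = 461041/18496 (B = (-3 + (36*(-1/17) + 7*(1/56)))² = (-3 + (-36/17 + ⅛))² = (-3 - 271/136)² = (-679/136)² = 461041/18496 ≈ 24.927)
W(p) = 0
W(-38/J(-11)) - B = 0 - 1*461041/18496 = 0 - 461041/18496 = -461041/18496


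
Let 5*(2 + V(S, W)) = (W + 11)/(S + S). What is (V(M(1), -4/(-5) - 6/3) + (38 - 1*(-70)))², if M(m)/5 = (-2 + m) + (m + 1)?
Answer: 704849401/62500 ≈ 11278.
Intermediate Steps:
M(m) = -5 + 10*m (M(m) = 5*((-2 + m) + (m + 1)) = 5*((-2 + m) + (1 + m)) = 5*(-1 + 2*m) = -5 + 10*m)
V(S, W) = -2 + (11 + W)/(10*S) (V(S, W) = -2 + ((W + 11)/(S + S))/5 = -2 + ((11 + W)/((2*S)))/5 = -2 + ((11 + W)*(1/(2*S)))/5 = -2 + ((11 + W)/(2*S))/5 = -2 + (11 + W)/(10*S))
(V(M(1), -4/(-5) - 6/3) + (38 - 1*(-70)))² = ((11 + (-4/(-5) - 6/3) - 20*(-5 + 10*1))/(10*(-5 + 10*1)) + (38 - 1*(-70)))² = ((11 + (-4*(-⅕) - 6*⅓) - 20*(-5 + 10))/(10*(-5 + 10)) + (38 + 70))² = ((⅒)*(11 + (⅘ - 2) - 20*5)/5 + 108)² = ((⅒)*(⅕)*(11 - 6/5 - 100) + 108)² = ((⅒)*(⅕)*(-451/5) + 108)² = (-451/250 + 108)² = (26549/250)² = 704849401/62500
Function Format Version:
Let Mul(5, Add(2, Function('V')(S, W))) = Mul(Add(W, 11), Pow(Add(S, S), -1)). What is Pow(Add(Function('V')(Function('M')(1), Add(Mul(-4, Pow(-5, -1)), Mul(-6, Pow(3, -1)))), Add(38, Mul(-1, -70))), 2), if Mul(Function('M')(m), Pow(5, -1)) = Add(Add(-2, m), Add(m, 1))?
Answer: Rational(704849401, 62500) ≈ 11278.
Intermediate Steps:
Function('M')(m) = Add(-5, Mul(10, m)) (Function('M')(m) = Mul(5, Add(Add(-2, m), Add(m, 1))) = Mul(5, Add(Add(-2, m), Add(1, m))) = Mul(5, Add(-1, Mul(2, m))) = Add(-5, Mul(10, m)))
Function('V')(S, W) = Add(-2, Mul(Rational(1, 10), Pow(S, -1), Add(11, W))) (Function('V')(S, W) = Add(-2, Mul(Rational(1, 5), Mul(Add(W, 11), Pow(Add(S, S), -1)))) = Add(-2, Mul(Rational(1, 5), Mul(Add(11, W), Pow(Mul(2, S), -1)))) = Add(-2, Mul(Rational(1, 5), Mul(Add(11, W), Mul(Rational(1, 2), Pow(S, -1))))) = Add(-2, Mul(Rational(1, 5), Mul(Rational(1, 2), Pow(S, -1), Add(11, W)))) = Add(-2, Mul(Rational(1, 10), Pow(S, -1), Add(11, W))))
Pow(Add(Function('V')(Function('M')(1), Add(Mul(-4, Pow(-5, -1)), Mul(-6, Pow(3, -1)))), Add(38, Mul(-1, -70))), 2) = Pow(Add(Mul(Rational(1, 10), Pow(Add(-5, Mul(10, 1)), -1), Add(11, Add(Mul(-4, Pow(-5, -1)), Mul(-6, Pow(3, -1))), Mul(-20, Add(-5, Mul(10, 1))))), Add(38, Mul(-1, -70))), 2) = Pow(Add(Mul(Rational(1, 10), Pow(Add(-5, 10), -1), Add(11, Add(Mul(-4, Rational(-1, 5)), Mul(-6, Rational(1, 3))), Mul(-20, Add(-5, 10)))), Add(38, 70)), 2) = Pow(Add(Mul(Rational(1, 10), Pow(5, -1), Add(11, Add(Rational(4, 5), -2), Mul(-20, 5))), 108), 2) = Pow(Add(Mul(Rational(1, 10), Rational(1, 5), Add(11, Rational(-6, 5), -100)), 108), 2) = Pow(Add(Mul(Rational(1, 10), Rational(1, 5), Rational(-451, 5)), 108), 2) = Pow(Add(Rational(-451, 250), 108), 2) = Pow(Rational(26549, 250), 2) = Rational(704849401, 62500)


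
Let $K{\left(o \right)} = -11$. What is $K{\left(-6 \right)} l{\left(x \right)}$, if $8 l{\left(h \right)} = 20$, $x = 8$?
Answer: $- \frac{55}{2} \approx -27.5$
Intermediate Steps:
$l{\left(h \right)} = \frac{5}{2}$ ($l{\left(h \right)} = \frac{1}{8} \cdot 20 = \frac{5}{2}$)
$K{\left(-6 \right)} l{\left(x \right)} = \left(-11\right) \frac{5}{2} = - \frac{55}{2}$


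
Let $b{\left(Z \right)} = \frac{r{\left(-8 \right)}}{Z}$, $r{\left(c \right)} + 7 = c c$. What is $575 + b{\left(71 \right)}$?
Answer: $\frac{40882}{71} \approx 575.8$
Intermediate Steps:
$r{\left(c \right)} = -7 + c^{2}$ ($r{\left(c \right)} = -7 + c c = -7 + c^{2}$)
$b{\left(Z \right)} = \frac{57}{Z}$ ($b{\left(Z \right)} = \frac{-7 + \left(-8\right)^{2}}{Z} = \frac{-7 + 64}{Z} = \frac{57}{Z}$)
$575 + b{\left(71 \right)} = 575 + \frac{57}{71} = \frac{40882}{71}$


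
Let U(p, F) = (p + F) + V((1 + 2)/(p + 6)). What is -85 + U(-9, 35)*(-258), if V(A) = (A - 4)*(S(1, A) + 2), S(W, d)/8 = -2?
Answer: -24853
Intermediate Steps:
S(W, d) = -16 (S(W, d) = 8*(-2) = -16)
V(A) = 56 - 14*A (V(A) = (A - 4)*(-16 + 2) = (-4 + A)*(-14) = 56 - 14*A)
U(p, F) = 56 + F + p - 42/(6 + p) (U(p, F) = (p + F) + (56 - 14*(1 + 2)/(p + 6)) = (F + p) + (56 - 42/(6 + p)) = 56 + F + p - 42/(6 + p))
-85 + U(-9, 35)*(-258) = -85 + ((-42 + (6 - 9)*(56 + 35 - 9))/(6 - 9))*(-258) = -85 + ((-42 - 3*82)/(-3))*(-258) = -85 - (-42 - 246)/3*(-258) = -85 - 1/3*(-288)*(-258) = -85 + 96*(-258) = -85 - 24768 = -24853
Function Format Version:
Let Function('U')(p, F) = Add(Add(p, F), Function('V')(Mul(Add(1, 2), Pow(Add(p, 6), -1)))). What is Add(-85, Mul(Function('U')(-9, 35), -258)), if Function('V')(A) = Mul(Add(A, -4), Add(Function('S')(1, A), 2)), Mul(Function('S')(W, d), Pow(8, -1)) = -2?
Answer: -24853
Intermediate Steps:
Function('S')(W, d) = -16 (Function('S')(W, d) = Mul(8, -2) = -16)
Function('V')(A) = Add(56, Mul(-14, A)) (Function('V')(A) = Mul(Add(A, -4), Add(-16, 2)) = Mul(Add(-4, A), -14) = Add(56, Mul(-14, A)))
Function('U')(p, F) = Add(56, F, p, Mul(-42, Pow(Add(6, p), -1))) (Function('U')(p, F) = Add(Add(p, F), Add(56, Mul(-14, Mul(Add(1, 2), Pow(Add(p, 6), -1))))) = Add(Add(F, p), Add(56, Mul(-14, Mul(3, Pow(Add(6, p), -1))))) = Add(Add(F, p), Add(56, Mul(-42, Pow(Add(6, p), -1)))) = Add(56, F, p, Mul(-42, Pow(Add(6, p), -1))))
Add(-85, Mul(Function('U')(-9, 35), -258)) = Add(-85, Mul(Mul(Pow(Add(6, -9), -1), Add(-42, Mul(Add(6, -9), Add(56, 35, -9)))), -258)) = Add(-85, Mul(Mul(Pow(-3, -1), Add(-42, Mul(-3, 82))), -258)) = Add(-85, Mul(Mul(Rational(-1, 3), Add(-42, -246)), -258)) = Add(-85, Mul(Mul(Rational(-1, 3), -288), -258)) = Add(-85, Mul(96, -258)) = Add(-85, -24768) = -24853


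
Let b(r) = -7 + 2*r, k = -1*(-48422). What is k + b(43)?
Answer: 48501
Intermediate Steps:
k = 48422
k + b(43) = 48422 + (-7 + 2*43) = 48422 + (-7 + 86) = 48422 + 79 = 48501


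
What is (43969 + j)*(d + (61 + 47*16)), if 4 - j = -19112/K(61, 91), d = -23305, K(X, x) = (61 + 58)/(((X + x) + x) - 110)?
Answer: -24981167148/17 ≈ -1.4695e+9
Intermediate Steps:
K(X, x) = 119/(-110 + X + 2*x) (K(X, x) = 119/((X + 2*x) - 110) = 119/(-110 + X + 2*x))
j = 363196/17 (j = 4 - (-19112)/(119/(-110 + 61 + 2*91)) = 4 - (-19112)/(119/(-110 + 61 + 182)) = 4 - (-19112)/(119/133) = 4 - (-19112)/(119*(1/133)) = 4 - (-19112)/17/19 = 4 - (-19112)*19/17 = 4 - 1*(-363128/17) = 4 + 363128/17 = 363196/17 ≈ 21364.)
(43969 + j)*(d + (61 + 47*16)) = (43969 + 363196/17)*(-23305 + (61 + 47*16)) = 1110669*(-23305 + (61 + 752))/17 = 1110669*(-23305 + 813)/17 = (1110669/17)*(-22492) = -24981167148/17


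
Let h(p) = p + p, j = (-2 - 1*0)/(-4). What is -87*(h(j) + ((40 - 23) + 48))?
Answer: -5742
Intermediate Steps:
j = 1/2 (j = (-2 + 0)*(-1/4) = -2*(-1/4) = 1/2 ≈ 0.50000)
h(p) = 2*p
-87*(h(j) + ((40 - 23) + 48)) = -87*(2*(1/2) + ((40 - 23) + 48)) = -87*(1 + (17 + 48)) = -87*(1 + 65) = -87*66 = -5742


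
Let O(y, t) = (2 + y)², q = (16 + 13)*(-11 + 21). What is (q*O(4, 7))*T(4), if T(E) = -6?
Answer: -62640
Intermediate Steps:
q = 290 (q = 29*10 = 290)
(q*O(4, 7))*T(4) = (290*(2 + 4)²)*(-6) = (290*6²)*(-6) = (290*36)*(-6) = 10440*(-6) = -62640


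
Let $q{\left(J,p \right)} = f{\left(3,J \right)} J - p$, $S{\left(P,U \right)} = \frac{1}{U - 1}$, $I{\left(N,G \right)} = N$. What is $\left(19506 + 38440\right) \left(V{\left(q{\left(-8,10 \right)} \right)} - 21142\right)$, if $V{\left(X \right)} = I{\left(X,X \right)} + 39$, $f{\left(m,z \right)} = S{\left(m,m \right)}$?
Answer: $-1223645682$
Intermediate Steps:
$S{\left(P,U \right)} = \frac{1}{-1 + U}$
$f{\left(m,z \right)} = \frac{1}{-1 + m}$
$q{\left(J,p \right)} = \frac{J}{2} - p$ ($q{\left(J,p \right)} = \frac{J}{-1 + 3} - p = \frac{J}{2} - p$)
$V{\left(X \right)} = 39 + X$ ($V{\left(X \right)} = X + 39 = 39 + X$)
$\left(19506 + 38440\right) \left(V{\left(q{\left(-8,10 \right)} \right)} - 21142\right) = \left(19506 + 38440\right) \left(\left(39 + \left(\frac{1}{2} \left(-8\right) - 10\right)\right) - 21142\right) = 57946 \left(\left(39 - 14\right) - 21142\right) = 57946 \left(25 - 21142\right) = 57946 \left(-21117\right) = -1223645682$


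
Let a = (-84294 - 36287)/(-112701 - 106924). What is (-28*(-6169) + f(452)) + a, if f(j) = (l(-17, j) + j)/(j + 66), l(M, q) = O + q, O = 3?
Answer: 401045861017/2321750 ≈ 1.7273e+5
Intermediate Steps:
l(M, q) = 3 + q
f(j) = (3 + 2*j)/(66 + j) (f(j) = ((3 + j) + j)/(j + 66) = (3 + 2*j)/(66 + j))
a = 120581/219625 (a = -120581/(-219625) = -120581*(-1/219625) = 120581/219625 ≈ 0.54903)
(-28*(-6169) + f(452)) + a = (-28*(-6169) + (3 + 2*452)/(66 + 452)) + 120581/219625 = (172732 + (3 + 904)/518) + 120581/219625 = (172732 + (1/518)*907) + 120581/219625 = (172732 + 907/518) + 120581/219625 = 89476083/518 + 120581/219625 = 401045861017/2321750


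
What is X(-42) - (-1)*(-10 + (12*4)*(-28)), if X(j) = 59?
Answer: -1295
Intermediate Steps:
X(-42) - (-1)*(-10 + (12*4)*(-28)) = 59 - (-1)*(-10 + (12*4)*(-28)) = 59 - (-1)*(-10 + 48*(-28)) = 59 - (-1)*(-10 - 1344) = 59 - (-1)*(-1354) = 59 - 1*1354 = 59 - 1354 = -1295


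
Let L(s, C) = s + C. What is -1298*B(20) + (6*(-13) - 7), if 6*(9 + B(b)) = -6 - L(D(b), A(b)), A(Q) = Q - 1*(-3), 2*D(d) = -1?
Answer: 35525/2 ≈ 17763.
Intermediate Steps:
D(d) = -½ (D(d) = (½)*(-1) = -½)
A(Q) = 3 + Q (A(Q) = Q + 3 = 3 + Q)
L(s, C) = C + s
B(b) = -125/12 - b/6 (B(b) = -9 + (-6 - ((3 + b) - ½))/6 = -9 + (-6 - (5/2 + b))/6 = -9 + (-6 + (-5/2 - b))/6 = -9 + (-17/2 - b)/6 = -9 + (-17/12 - b/6) = -125/12 - b/6)
-1298*B(20) + (6*(-13) - 7) = -1298*(-125/12 - ⅙*20) + (6*(-13) - 7) = -1298*(-125/12 - 10/3) + (-78 - 7) = -1298*(-55/4) - 85 = 35695/2 - 85 = 35525/2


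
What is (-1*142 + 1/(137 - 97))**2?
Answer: 32251041/1600 ≈ 20157.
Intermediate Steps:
(-1*142 + 1/(137 - 97))**2 = (-142 + 1/40)**2 = (-5679/40)**2 = 32251041/1600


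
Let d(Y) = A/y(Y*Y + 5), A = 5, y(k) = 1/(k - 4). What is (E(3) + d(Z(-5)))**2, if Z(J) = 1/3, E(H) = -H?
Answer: 529/81 ≈ 6.5309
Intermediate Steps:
y(k) = 1/(-4 + k)
Z(J) = 1/3
d(Y) = 5 + 5*Y**2 (d(Y) = 5/(1/(-4 + (Y*Y + 5))) = 5/(1/(-4 + (Y**2 + 5))) = 5/(1/(-4 + (5 + Y**2))) = 5/(1/(1 + Y**2)) = 5*(1 + Y**2) = 5 + 5*Y**2)
(E(3) + d(Z(-5)))**2 = (-1*3 + (5 + 5*(1/3)**2))**2 = (-3 + (5 + 5*(1/9)))**2 = (-3 + (5 + 5/9))**2 = (-3 + 50/9)**2 = (23/9)**2 = 529/81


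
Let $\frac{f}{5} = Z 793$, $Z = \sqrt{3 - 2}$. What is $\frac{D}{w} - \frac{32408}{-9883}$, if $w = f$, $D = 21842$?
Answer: $\frac{344362206}{39186095} \approx 8.7879$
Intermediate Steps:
$Z = 1$ ($Z = \sqrt{1} = 1$)
$f = 3965$ ($f = 5 \cdot 1 \cdot 793 = 5 \cdot 793 = 3965$)
$w = 3965$
$\frac{D}{w} - \frac{32408}{-9883} = \frac{21842}{3965} - \frac{32408}{-9883} = 21842 \cdot \frac{1}{3965} - - \frac{32408}{9883} = \frac{21842}{3965} + \frac{32408}{9883} = \frac{344362206}{39186095}$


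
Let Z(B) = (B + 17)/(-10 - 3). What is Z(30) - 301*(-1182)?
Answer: 4625119/13 ≈ 3.5578e+5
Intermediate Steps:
Z(B) = -17/13 - B/13 (Z(B) = (17 + B)/(-13) = (17 + B)*(-1/13) = -17/13 - B/13)
Z(30) - 301*(-1182) = (-17/13 - 1/13*30) - 301*(-1182) = (-17/13 - 30/13) + 355782 = -47/13 + 355782 = 4625119/13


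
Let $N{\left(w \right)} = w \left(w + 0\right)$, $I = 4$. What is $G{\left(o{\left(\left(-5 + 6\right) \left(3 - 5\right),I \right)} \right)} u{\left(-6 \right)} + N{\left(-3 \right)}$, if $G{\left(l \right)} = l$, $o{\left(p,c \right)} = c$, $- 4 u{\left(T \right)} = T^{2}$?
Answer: $-27$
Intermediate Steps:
$u{\left(T \right)} = - \frac{T^{2}}{4}$
$N{\left(w \right)} = w^{2}$ ($N{\left(w \right)} = w w = w^{2}$)
$G{\left(o{\left(\left(-5 + 6\right) \left(3 - 5\right),I \right)} \right)} u{\left(-6 \right)} + N{\left(-3 \right)} = 4 \left(- \frac{\left(-6\right)^{2}}{4}\right) + \left(-3\right)^{2} = 4 \left(\left(- \frac{1}{4}\right) 36\right) + 9 = 4 \left(-9\right) + 9 = -36 + 9 = -27$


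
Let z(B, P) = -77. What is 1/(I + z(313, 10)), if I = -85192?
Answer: -1/85269 ≈ -1.1728e-5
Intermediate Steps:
1/(I + z(313, 10)) = 1/(-85192 - 77) = 1/(-85269) = -1/85269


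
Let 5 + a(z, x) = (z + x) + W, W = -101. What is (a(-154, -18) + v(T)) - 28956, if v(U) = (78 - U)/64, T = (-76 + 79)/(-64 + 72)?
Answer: -14967187/512 ≈ -29233.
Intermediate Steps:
T = 3/8 ≈ 0.37500
a(z, x) = -106 + x + z (a(z, x) = -5 + ((z + x) - 101) = -5 + ((x + z) - 101) = -5 + (-101 + x + z) = -106 + x + z)
v(U) = 39/32 - U/64 (v(U) = (78 - U)*(1/64) = 39/32 - U/64)
(a(-154, -18) + v(T)) - 28956 = ((-106 - 18 - 154) + (39/32 - 1/64*3/8)) - 28956 = (-278 + (39/32 - 3/512)) - 28956 = (-278 + 621/512) - 28956 = -141715/512 - 28956 = -14967187/512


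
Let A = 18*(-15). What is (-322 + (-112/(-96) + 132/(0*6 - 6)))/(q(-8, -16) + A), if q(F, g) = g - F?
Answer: 2057/1668 ≈ 1.2332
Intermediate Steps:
A = -270
(-322 + (-112/(-96) + 132/(0*6 - 6)))/(q(-8, -16) + A) = (-322 + (-112/(-96) + 132/(0*6 - 6)))/((-16 - 1*(-8)) - 270) = (-322 + (-112*(-1/96) + 132/(0 - 6)))/((-16 + 8) - 270) = (-322 + (7/6 + 132/(-6)))/(-8 - 270) = (-322 + (7/6 + 132*(-⅙)))/(-278) = -(-322 + (7/6 - 22))/278 = -(-322 - 125/6)/278 = -1/278*(-2057/6) = 2057/1668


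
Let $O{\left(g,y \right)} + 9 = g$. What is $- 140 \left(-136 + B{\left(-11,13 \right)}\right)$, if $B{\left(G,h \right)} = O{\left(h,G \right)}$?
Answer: $18480$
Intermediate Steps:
$O{\left(g,y \right)} = -9 + g$
$B{\left(G,h \right)} = -9 + h$
$- 140 \left(-136 + B{\left(-11,13 \right)}\right) = - 140 \left(-136 + \left(-9 + 13\right)\right) = - 140 \left(-136 + 4\right) = \left(-140\right) \left(-132\right) = 18480$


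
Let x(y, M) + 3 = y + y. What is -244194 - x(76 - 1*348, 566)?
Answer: -243647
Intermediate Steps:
x(y, M) = -3 + 2*y (x(y, M) = -3 + (y + y) = -3 + 2*y)
-244194 - x(76 - 1*348, 566) = -244194 - (-3 + 2*(76 - 1*348)) = -244194 - (-3 + 2*(76 - 348)) = -244194 - (-3 + 2*(-272)) = -244194 - (-3 - 544) = -244194 - 1*(-547) = -244194 + 547 = -243647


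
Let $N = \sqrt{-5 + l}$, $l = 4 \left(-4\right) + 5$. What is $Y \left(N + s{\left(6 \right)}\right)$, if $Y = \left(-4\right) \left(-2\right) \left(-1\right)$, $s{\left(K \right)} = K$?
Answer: $-48 - 32 i \approx -48.0 - 32.0 i$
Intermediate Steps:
$l = -11$ ($l = -16 + 5 = -11$)
$Y = -8$ ($Y = 8 \left(-1\right) = -8$)
$N = 4 i$ ($N = \sqrt{-5 - 11} = \sqrt{-16} = 4 i \approx 4.0 i$)
$Y \left(N + s{\left(6 \right)}\right) = - 8 \left(4 i + 6\right) = - 8 \left(6 + 4 i\right) = -48 - 32 i$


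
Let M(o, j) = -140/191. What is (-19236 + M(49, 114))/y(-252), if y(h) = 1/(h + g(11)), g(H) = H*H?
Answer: 481322296/191 ≈ 2.5200e+6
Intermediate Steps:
M(o, j) = -140/191 (M(o, j) = -140*1/191 = -140/191)
g(H) = H**2
y(h) = 1/(121 + h) (y(h) = 1/(h + 11**2) = 1/(h + 121) = 1/(121 + h))
(-19236 + M(49, 114))/y(-252) = (-19236 - 140/191)/(1/(121 - 252)) = -3674216/(191*(1/(-131))) = -3674216/(191*(-1/131)) = -3674216/191*(-131) = 481322296/191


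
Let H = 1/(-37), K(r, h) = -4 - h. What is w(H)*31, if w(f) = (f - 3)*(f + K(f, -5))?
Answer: -124992/1369 ≈ -91.302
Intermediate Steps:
H = -1/37 ≈ -0.027027
w(f) = (1 + f)*(-3 + f) (w(f) = (f - 3)*(f + (-4 - 1*(-5))) = (-3 + f)*(f + (-4 + 5)) = (-3 + f)*(f + 1) = (-3 + f)*(1 + f) = (1 + f)*(-3 + f))
w(H)*31 = (-3 + (-1/37)² - 2*(-1/37))*31 = (-3 + 1/1369 + 2/37)*31 = -4032/1369*31 = -124992/1369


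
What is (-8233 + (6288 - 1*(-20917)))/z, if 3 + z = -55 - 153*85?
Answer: -18972/13063 ≈ -1.4523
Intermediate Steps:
z = -13063 (z = -3 + (-55 - 153*85) = -3 + (-55 - 13005) = -3 - 13060 = -13063)
(-8233 + (6288 - 1*(-20917)))/z = (-8233 + (6288 - 1*(-20917)))/(-13063) = (-8233 + (6288 + 20917))*(-1/13063) = (-8233 + 27205)*(-1/13063) = 18972*(-1/13063) = -18972/13063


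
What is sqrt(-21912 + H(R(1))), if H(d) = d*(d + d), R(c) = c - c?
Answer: 2*I*sqrt(5478) ≈ 148.03*I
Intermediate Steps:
R(c) = 0
H(d) = 2*d**2 (H(d) = d*(2*d) = 2*d**2)
sqrt(-21912 + H(R(1))) = sqrt(-21912 + 2*0**2) = sqrt(-21912 + 2*0) = sqrt(-21912 + 0) = sqrt(-21912) = 2*I*sqrt(5478)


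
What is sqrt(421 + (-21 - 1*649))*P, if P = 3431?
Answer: 3431*I*sqrt(249) ≈ 54140.0*I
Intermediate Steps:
sqrt(421 + (-21 - 1*649))*P = sqrt(421 + (-21 - 1*649))*3431 = sqrt(421 + (-21 - 649))*3431 = sqrt(421 - 670)*3431 = sqrt(-249)*3431 = (I*sqrt(249))*3431 = 3431*I*sqrt(249)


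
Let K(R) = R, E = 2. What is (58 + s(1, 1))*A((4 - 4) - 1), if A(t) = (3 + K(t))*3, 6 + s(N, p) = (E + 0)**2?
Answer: 336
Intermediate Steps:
s(N, p) = -2 (s(N, p) = -6 + (2 + 0)**2 = -6 + 2**2 = -6 + 4 = -2)
A(t) = 9 + 3*t (A(t) = (3 + t)*3 = 9 + 3*t)
(58 + s(1, 1))*A((4 - 4) - 1) = (58 - 2)*(9 + 3*((4 - 4) - 1)) = 56*(9 + 3*(0 - 1)) = 56*(9 + 3*(-1)) = 56*(9 - 3) = 56*6 = 336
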